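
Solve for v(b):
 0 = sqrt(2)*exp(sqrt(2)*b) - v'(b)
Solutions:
 v(b) = C1 + exp(sqrt(2)*b)


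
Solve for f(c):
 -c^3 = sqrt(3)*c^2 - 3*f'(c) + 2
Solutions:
 f(c) = C1 + c^4/12 + sqrt(3)*c^3/9 + 2*c/3


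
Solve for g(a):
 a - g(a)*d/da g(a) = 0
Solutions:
 g(a) = -sqrt(C1 + a^2)
 g(a) = sqrt(C1 + a^2)


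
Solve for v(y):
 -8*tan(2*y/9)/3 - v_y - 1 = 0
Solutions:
 v(y) = C1 - y + 12*log(cos(2*y/9))


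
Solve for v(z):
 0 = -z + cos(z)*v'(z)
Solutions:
 v(z) = C1 + Integral(z/cos(z), z)


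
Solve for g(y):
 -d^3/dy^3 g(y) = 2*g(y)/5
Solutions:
 g(y) = C3*exp(-2^(1/3)*5^(2/3)*y/5) + (C1*sin(2^(1/3)*sqrt(3)*5^(2/3)*y/10) + C2*cos(2^(1/3)*sqrt(3)*5^(2/3)*y/10))*exp(2^(1/3)*5^(2/3)*y/10)


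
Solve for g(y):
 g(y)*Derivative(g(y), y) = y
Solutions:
 g(y) = -sqrt(C1 + y^2)
 g(y) = sqrt(C1 + y^2)


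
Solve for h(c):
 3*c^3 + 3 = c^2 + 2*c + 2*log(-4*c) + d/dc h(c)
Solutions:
 h(c) = C1 + 3*c^4/4 - c^3/3 - c^2 - 2*c*log(-c) + c*(5 - 4*log(2))


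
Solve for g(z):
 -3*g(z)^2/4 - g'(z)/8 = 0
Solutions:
 g(z) = 1/(C1 + 6*z)


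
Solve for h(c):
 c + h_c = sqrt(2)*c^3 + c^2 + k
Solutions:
 h(c) = C1 + sqrt(2)*c^4/4 + c^3/3 - c^2/2 + c*k


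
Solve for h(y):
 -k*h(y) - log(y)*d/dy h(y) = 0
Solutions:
 h(y) = C1*exp(-k*li(y))


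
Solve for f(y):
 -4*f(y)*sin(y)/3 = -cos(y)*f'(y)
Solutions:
 f(y) = C1/cos(y)^(4/3)


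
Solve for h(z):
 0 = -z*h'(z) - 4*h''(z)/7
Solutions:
 h(z) = C1 + C2*erf(sqrt(14)*z/4)


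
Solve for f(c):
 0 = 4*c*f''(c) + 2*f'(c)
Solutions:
 f(c) = C1 + C2*sqrt(c)


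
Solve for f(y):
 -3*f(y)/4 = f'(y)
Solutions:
 f(y) = C1*exp(-3*y/4)


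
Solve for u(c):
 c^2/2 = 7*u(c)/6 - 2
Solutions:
 u(c) = 3*c^2/7 + 12/7


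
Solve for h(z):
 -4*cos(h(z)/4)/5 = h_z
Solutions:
 4*z/5 - 2*log(sin(h(z)/4) - 1) + 2*log(sin(h(z)/4) + 1) = C1


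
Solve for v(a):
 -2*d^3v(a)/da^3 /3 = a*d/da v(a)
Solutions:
 v(a) = C1 + Integral(C2*airyai(-2^(2/3)*3^(1/3)*a/2) + C3*airybi(-2^(2/3)*3^(1/3)*a/2), a)


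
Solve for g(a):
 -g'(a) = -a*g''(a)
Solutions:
 g(a) = C1 + C2*a^2


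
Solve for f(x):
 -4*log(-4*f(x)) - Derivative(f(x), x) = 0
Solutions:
 Integral(1/(log(-_y) + 2*log(2)), (_y, f(x)))/4 = C1 - x


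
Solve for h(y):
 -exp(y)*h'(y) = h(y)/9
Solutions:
 h(y) = C1*exp(exp(-y)/9)


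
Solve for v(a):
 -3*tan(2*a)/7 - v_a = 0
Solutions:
 v(a) = C1 + 3*log(cos(2*a))/14


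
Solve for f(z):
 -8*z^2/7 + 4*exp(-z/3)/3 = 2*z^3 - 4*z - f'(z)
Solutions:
 f(z) = C1 + z^4/2 + 8*z^3/21 - 2*z^2 + 4*exp(-z/3)


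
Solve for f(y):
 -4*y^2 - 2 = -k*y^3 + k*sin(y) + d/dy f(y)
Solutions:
 f(y) = C1 + k*y^4/4 + k*cos(y) - 4*y^3/3 - 2*y


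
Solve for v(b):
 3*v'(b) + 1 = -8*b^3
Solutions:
 v(b) = C1 - 2*b^4/3 - b/3


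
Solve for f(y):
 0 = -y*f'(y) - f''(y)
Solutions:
 f(y) = C1 + C2*erf(sqrt(2)*y/2)


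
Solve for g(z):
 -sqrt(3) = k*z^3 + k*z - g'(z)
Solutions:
 g(z) = C1 + k*z^4/4 + k*z^2/2 + sqrt(3)*z


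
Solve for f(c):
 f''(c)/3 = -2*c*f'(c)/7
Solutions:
 f(c) = C1 + C2*erf(sqrt(21)*c/7)


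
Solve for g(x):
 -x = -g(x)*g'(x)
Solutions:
 g(x) = -sqrt(C1 + x^2)
 g(x) = sqrt(C1 + x^2)


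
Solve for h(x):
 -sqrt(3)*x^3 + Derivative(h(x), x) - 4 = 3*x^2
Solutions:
 h(x) = C1 + sqrt(3)*x^4/4 + x^3 + 4*x


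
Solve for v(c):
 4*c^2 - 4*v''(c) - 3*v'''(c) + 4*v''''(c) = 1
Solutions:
 v(c) = C1 + C2*c + C3*exp(c*(3 - sqrt(73))/8) + C4*exp(c*(3 + sqrt(73))/8) + c^4/12 - c^3/4 + 23*c^2/16


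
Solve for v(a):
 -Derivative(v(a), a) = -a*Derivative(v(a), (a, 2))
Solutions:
 v(a) = C1 + C2*a^2


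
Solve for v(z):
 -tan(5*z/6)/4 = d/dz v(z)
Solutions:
 v(z) = C1 + 3*log(cos(5*z/6))/10


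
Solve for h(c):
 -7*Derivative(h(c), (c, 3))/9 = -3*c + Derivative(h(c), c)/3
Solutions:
 h(c) = C1 + C2*sin(sqrt(21)*c/7) + C3*cos(sqrt(21)*c/7) + 9*c^2/2


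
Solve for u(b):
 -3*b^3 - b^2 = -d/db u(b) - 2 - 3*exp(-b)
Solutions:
 u(b) = C1 + 3*b^4/4 + b^3/3 - 2*b + 3*exp(-b)


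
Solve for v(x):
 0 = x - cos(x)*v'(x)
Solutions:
 v(x) = C1 + Integral(x/cos(x), x)


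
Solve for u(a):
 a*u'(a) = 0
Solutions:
 u(a) = C1


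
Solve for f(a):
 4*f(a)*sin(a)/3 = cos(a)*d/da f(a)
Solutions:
 f(a) = C1/cos(a)^(4/3)


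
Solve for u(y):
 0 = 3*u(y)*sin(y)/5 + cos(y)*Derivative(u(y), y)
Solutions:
 u(y) = C1*cos(y)^(3/5)


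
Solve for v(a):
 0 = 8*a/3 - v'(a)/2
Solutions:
 v(a) = C1 + 8*a^2/3


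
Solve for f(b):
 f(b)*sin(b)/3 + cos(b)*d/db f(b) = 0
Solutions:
 f(b) = C1*cos(b)^(1/3)


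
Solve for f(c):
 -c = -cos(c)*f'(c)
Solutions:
 f(c) = C1 + Integral(c/cos(c), c)


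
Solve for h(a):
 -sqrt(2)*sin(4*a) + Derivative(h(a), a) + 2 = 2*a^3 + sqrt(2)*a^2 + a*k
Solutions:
 h(a) = C1 + a^4/2 + sqrt(2)*a^3/3 + a^2*k/2 - 2*a - sqrt(2)*cos(4*a)/4


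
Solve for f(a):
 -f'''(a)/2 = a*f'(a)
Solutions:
 f(a) = C1 + Integral(C2*airyai(-2^(1/3)*a) + C3*airybi(-2^(1/3)*a), a)


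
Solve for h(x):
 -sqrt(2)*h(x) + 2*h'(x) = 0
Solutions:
 h(x) = C1*exp(sqrt(2)*x/2)


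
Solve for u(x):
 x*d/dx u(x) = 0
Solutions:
 u(x) = C1


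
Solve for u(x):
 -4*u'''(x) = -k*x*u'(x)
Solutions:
 u(x) = C1 + Integral(C2*airyai(2^(1/3)*k^(1/3)*x/2) + C3*airybi(2^(1/3)*k^(1/3)*x/2), x)


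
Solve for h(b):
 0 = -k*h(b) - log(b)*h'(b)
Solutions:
 h(b) = C1*exp(-k*li(b))


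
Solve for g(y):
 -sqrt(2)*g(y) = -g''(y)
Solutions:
 g(y) = C1*exp(-2^(1/4)*y) + C2*exp(2^(1/4)*y)


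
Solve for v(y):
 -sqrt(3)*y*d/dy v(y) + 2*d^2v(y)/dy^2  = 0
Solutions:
 v(y) = C1 + C2*erfi(3^(1/4)*y/2)


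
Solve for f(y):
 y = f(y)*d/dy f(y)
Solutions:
 f(y) = -sqrt(C1 + y^2)
 f(y) = sqrt(C1 + y^2)


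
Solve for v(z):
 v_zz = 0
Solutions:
 v(z) = C1 + C2*z


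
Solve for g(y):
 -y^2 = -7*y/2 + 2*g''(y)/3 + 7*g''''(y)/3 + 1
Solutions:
 g(y) = C1 + C2*y + C3*sin(sqrt(14)*y/7) + C4*cos(sqrt(14)*y/7) - y^4/8 + 7*y^3/8 + 9*y^2/2


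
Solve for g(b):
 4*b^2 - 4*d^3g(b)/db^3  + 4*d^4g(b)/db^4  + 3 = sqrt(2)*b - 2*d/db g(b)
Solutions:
 g(b) = C1 + C2*exp(b*(2*2^(2/3)/(3*sqrt(57) + 23)^(1/3) + 4 + 2^(1/3)*(3*sqrt(57) + 23)^(1/3))/12)*sin(2^(1/3)*sqrt(3)*b*(-(3*sqrt(57) + 23)^(1/3) + 2*2^(1/3)/(3*sqrt(57) + 23)^(1/3))/12) + C3*exp(b*(2*2^(2/3)/(3*sqrt(57) + 23)^(1/3) + 4 + 2^(1/3)*(3*sqrt(57) + 23)^(1/3))/12)*cos(2^(1/3)*sqrt(3)*b*(-(3*sqrt(57) + 23)^(1/3) + 2*2^(1/3)/(3*sqrt(57) + 23)^(1/3))/12) + C4*exp(b*(-2^(1/3)*(3*sqrt(57) + 23)^(1/3) - 2*2^(2/3)/(3*sqrt(57) + 23)^(1/3) + 2)/6) - 2*b^3/3 + sqrt(2)*b^2/4 - 19*b/2


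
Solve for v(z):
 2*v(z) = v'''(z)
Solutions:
 v(z) = C3*exp(2^(1/3)*z) + (C1*sin(2^(1/3)*sqrt(3)*z/2) + C2*cos(2^(1/3)*sqrt(3)*z/2))*exp(-2^(1/3)*z/2)


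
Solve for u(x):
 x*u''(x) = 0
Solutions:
 u(x) = C1 + C2*x


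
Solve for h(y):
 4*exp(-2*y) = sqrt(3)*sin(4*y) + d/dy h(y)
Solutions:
 h(y) = C1 + sqrt(3)*cos(4*y)/4 - 2*exp(-2*y)


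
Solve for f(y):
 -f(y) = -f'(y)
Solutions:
 f(y) = C1*exp(y)


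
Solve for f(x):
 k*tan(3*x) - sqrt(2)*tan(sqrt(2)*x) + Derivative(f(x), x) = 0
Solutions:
 f(x) = C1 + k*log(cos(3*x))/3 - log(cos(sqrt(2)*x))


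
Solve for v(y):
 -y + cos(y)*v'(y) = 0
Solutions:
 v(y) = C1 + Integral(y/cos(y), y)


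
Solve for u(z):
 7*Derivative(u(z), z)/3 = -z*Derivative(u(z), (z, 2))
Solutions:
 u(z) = C1 + C2/z^(4/3)


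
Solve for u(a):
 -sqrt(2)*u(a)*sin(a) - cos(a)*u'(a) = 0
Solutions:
 u(a) = C1*cos(a)^(sqrt(2))


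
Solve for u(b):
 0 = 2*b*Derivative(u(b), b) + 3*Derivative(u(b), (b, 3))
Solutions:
 u(b) = C1 + Integral(C2*airyai(-2^(1/3)*3^(2/3)*b/3) + C3*airybi(-2^(1/3)*3^(2/3)*b/3), b)


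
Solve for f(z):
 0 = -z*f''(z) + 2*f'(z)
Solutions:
 f(z) = C1 + C2*z^3


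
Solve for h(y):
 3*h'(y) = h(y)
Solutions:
 h(y) = C1*exp(y/3)


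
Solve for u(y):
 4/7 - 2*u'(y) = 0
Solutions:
 u(y) = C1 + 2*y/7


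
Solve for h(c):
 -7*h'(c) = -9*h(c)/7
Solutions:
 h(c) = C1*exp(9*c/49)


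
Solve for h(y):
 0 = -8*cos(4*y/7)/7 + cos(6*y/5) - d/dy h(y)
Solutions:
 h(y) = C1 - 2*sin(4*y/7) + 5*sin(6*y/5)/6


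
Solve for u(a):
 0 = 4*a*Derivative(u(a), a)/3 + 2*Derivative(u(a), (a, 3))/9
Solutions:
 u(a) = C1 + Integral(C2*airyai(-6^(1/3)*a) + C3*airybi(-6^(1/3)*a), a)


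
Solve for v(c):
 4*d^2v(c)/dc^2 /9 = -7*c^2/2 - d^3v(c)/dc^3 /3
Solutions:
 v(c) = C1 + C2*c + C3*exp(-4*c/3) - 21*c^4/32 + 63*c^3/32 - 567*c^2/128


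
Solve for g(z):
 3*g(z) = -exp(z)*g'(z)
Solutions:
 g(z) = C1*exp(3*exp(-z))


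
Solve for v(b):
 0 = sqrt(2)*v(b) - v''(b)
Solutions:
 v(b) = C1*exp(-2^(1/4)*b) + C2*exp(2^(1/4)*b)


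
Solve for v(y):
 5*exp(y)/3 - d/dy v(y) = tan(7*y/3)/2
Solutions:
 v(y) = C1 + 5*exp(y)/3 + 3*log(cos(7*y/3))/14


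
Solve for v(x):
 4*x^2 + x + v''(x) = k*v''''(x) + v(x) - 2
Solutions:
 v(x) = C1*exp(-sqrt(2)*x*sqrt((1 - sqrt(1 - 4*k))/k)/2) + C2*exp(sqrt(2)*x*sqrt((1 - sqrt(1 - 4*k))/k)/2) + C3*exp(-sqrt(2)*x*sqrt((sqrt(1 - 4*k) + 1)/k)/2) + C4*exp(sqrt(2)*x*sqrt((sqrt(1 - 4*k) + 1)/k)/2) + 4*x^2 + x + 10


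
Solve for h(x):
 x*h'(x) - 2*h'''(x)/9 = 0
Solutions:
 h(x) = C1 + Integral(C2*airyai(6^(2/3)*x/2) + C3*airybi(6^(2/3)*x/2), x)


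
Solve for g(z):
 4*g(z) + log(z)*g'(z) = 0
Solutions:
 g(z) = C1*exp(-4*li(z))


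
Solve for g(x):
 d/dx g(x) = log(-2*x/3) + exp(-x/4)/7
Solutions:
 g(x) = C1 + x*log(-x) + x*(-log(3) - 1 + log(2)) - 4*exp(-x/4)/7


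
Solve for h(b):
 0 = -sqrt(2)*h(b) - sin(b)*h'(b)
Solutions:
 h(b) = C1*(cos(b) + 1)^(sqrt(2)/2)/(cos(b) - 1)^(sqrt(2)/2)


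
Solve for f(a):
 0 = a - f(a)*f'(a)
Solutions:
 f(a) = -sqrt(C1 + a^2)
 f(a) = sqrt(C1 + a^2)


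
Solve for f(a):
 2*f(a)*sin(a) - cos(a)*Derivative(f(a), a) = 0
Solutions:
 f(a) = C1/cos(a)^2


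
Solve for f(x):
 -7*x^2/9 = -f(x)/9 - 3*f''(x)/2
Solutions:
 f(x) = C1*sin(sqrt(6)*x/9) + C2*cos(sqrt(6)*x/9) + 7*x^2 - 189


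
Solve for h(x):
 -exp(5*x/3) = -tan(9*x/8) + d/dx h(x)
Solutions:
 h(x) = C1 - 3*exp(5*x/3)/5 - 8*log(cos(9*x/8))/9


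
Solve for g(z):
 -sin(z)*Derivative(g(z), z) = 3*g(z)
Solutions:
 g(z) = C1*(cos(z) + 1)^(3/2)/(cos(z) - 1)^(3/2)


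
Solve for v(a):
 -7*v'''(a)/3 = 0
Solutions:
 v(a) = C1 + C2*a + C3*a^2


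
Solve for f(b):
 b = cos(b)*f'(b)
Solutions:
 f(b) = C1 + Integral(b/cos(b), b)


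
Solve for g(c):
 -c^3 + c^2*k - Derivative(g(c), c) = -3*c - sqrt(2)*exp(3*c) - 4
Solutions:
 g(c) = C1 - c^4/4 + c^3*k/3 + 3*c^2/2 + 4*c + sqrt(2)*exp(3*c)/3


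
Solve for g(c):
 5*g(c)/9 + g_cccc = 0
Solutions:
 g(c) = (C1*sin(5^(1/4)*sqrt(6)*c/6) + C2*cos(5^(1/4)*sqrt(6)*c/6))*exp(-5^(1/4)*sqrt(6)*c/6) + (C3*sin(5^(1/4)*sqrt(6)*c/6) + C4*cos(5^(1/4)*sqrt(6)*c/6))*exp(5^(1/4)*sqrt(6)*c/6)


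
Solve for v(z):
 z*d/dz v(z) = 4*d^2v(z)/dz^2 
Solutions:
 v(z) = C1 + C2*erfi(sqrt(2)*z/4)


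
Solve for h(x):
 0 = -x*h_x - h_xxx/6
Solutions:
 h(x) = C1 + Integral(C2*airyai(-6^(1/3)*x) + C3*airybi(-6^(1/3)*x), x)


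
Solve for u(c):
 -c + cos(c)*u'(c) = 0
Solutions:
 u(c) = C1 + Integral(c/cos(c), c)


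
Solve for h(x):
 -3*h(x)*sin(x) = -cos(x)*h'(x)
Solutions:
 h(x) = C1/cos(x)^3


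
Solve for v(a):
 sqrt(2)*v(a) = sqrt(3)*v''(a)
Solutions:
 v(a) = C1*exp(-2^(1/4)*3^(3/4)*a/3) + C2*exp(2^(1/4)*3^(3/4)*a/3)


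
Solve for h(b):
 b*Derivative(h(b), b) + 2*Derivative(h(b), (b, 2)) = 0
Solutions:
 h(b) = C1 + C2*erf(b/2)


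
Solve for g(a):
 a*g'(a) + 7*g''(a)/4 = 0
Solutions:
 g(a) = C1 + C2*erf(sqrt(14)*a/7)


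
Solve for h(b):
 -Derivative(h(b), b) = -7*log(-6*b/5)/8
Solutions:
 h(b) = C1 + 7*b*log(-b)/8 + 7*b*(-log(5) - 1 + log(6))/8


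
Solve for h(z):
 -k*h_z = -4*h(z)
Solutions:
 h(z) = C1*exp(4*z/k)


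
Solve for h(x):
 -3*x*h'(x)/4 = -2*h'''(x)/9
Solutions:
 h(x) = C1 + Integral(C2*airyai(3*x/2) + C3*airybi(3*x/2), x)


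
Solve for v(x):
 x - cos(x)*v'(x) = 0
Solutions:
 v(x) = C1 + Integral(x/cos(x), x)


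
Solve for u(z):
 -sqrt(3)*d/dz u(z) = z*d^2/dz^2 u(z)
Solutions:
 u(z) = C1 + C2*z^(1 - sqrt(3))


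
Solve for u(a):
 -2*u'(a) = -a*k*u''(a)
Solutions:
 u(a) = C1 + a^(((re(k) + 2)*re(k) + im(k)^2)/(re(k)^2 + im(k)^2))*(C2*sin(2*log(a)*Abs(im(k))/(re(k)^2 + im(k)^2)) + C3*cos(2*log(a)*im(k)/(re(k)^2 + im(k)^2)))


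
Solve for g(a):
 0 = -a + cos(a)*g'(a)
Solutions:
 g(a) = C1 + Integral(a/cos(a), a)


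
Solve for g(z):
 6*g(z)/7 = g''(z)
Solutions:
 g(z) = C1*exp(-sqrt(42)*z/7) + C2*exp(sqrt(42)*z/7)


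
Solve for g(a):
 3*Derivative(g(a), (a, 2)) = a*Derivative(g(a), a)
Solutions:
 g(a) = C1 + C2*erfi(sqrt(6)*a/6)


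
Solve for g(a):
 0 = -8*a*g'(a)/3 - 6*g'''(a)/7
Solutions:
 g(a) = C1 + Integral(C2*airyai(-84^(1/3)*a/3) + C3*airybi(-84^(1/3)*a/3), a)


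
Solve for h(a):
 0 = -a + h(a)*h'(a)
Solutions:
 h(a) = -sqrt(C1 + a^2)
 h(a) = sqrt(C1 + a^2)


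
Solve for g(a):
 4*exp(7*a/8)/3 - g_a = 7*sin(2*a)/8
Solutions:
 g(a) = C1 + 32*exp(7*a/8)/21 + 7*cos(2*a)/16


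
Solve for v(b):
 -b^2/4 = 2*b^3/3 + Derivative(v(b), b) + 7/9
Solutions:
 v(b) = C1 - b^4/6 - b^3/12 - 7*b/9


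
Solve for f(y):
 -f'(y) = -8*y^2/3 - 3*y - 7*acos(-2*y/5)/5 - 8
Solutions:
 f(y) = C1 + 8*y^3/9 + 3*y^2/2 + 7*y*acos(-2*y/5)/5 + 8*y + 7*sqrt(25 - 4*y^2)/10


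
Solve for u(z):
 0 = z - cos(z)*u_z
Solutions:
 u(z) = C1 + Integral(z/cos(z), z)


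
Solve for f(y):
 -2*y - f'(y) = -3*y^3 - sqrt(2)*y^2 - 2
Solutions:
 f(y) = C1 + 3*y^4/4 + sqrt(2)*y^3/3 - y^2 + 2*y


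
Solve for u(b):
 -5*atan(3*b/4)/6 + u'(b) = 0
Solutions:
 u(b) = C1 + 5*b*atan(3*b/4)/6 - 5*log(9*b^2 + 16)/9


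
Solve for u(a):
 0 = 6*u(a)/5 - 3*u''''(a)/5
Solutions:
 u(a) = C1*exp(-2^(1/4)*a) + C2*exp(2^(1/4)*a) + C3*sin(2^(1/4)*a) + C4*cos(2^(1/4)*a)


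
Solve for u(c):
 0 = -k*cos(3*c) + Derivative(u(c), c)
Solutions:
 u(c) = C1 + k*sin(3*c)/3


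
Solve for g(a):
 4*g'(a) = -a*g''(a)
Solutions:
 g(a) = C1 + C2/a^3


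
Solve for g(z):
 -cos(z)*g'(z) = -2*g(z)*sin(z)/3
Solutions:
 g(z) = C1/cos(z)^(2/3)


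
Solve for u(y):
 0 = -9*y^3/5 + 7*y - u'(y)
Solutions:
 u(y) = C1 - 9*y^4/20 + 7*y^2/2


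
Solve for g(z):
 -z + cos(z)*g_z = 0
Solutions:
 g(z) = C1 + Integral(z/cos(z), z)


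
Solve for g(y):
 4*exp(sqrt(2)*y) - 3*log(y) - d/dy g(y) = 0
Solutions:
 g(y) = C1 - 3*y*log(y) + 3*y + 2*sqrt(2)*exp(sqrt(2)*y)


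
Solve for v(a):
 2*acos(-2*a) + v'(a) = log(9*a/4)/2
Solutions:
 v(a) = C1 + a*log(a)/2 - 2*a*acos(-2*a) - a*log(2) - a/2 + a*log(3) - sqrt(1 - 4*a^2)


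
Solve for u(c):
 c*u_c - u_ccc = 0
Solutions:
 u(c) = C1 + Integral(C2*airyai(c) + C3*airybi(c), c)


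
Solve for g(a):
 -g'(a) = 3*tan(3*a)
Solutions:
 g(a) = C1 + log(cos(3*a))


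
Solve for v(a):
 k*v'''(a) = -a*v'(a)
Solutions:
 v(a) = C1 + Integral(C2*airyai(a*(-1/k)^(1/3)) + C3*airybi(a*(-1/k)^(1/3)), a)


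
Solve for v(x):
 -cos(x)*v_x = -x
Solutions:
 v(x) = C1 + Integral(x/cos(x), x)


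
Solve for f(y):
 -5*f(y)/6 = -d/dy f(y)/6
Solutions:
 f(y) = C1*exp(5*y)


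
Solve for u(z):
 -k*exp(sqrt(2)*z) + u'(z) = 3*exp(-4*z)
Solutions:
 u(z) = C1 + sqrt(2)*k*exp(sqrt(2)*z)/2 - 3*exp(-4*z)/4


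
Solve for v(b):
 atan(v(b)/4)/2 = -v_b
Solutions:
 Integral(1/atan(_y/4), (_y, v(b))) = C1 - b/2


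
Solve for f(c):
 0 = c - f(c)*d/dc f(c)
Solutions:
 f(c) = -sqrt(C1 + c^2)
 f(c) = sqrt(C1 + c^2)


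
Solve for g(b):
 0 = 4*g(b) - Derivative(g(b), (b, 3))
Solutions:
 g(b) = C3*exp(2^(2/3)*b) + (C1*sin(2^(2/3)*sqrt(3)*b/2) + C2*cos(2^(2/3)*sqrt(3)*b/2))*exp(-2^(2/3)*b/2)


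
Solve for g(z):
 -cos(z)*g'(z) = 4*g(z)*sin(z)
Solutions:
 g(z) = C1*cos(z)^4


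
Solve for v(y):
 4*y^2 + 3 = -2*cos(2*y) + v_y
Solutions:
 v(y) = C1 + 4*y^3/3 + 3*y + sin(2*y)


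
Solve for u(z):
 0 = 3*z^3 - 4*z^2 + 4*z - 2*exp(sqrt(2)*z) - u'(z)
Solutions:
 u(z) = C1 + 3*z^4/4 - 4*z^3/3 + 2*z^2 - sqrt(2)*exp(sqrt(2)*z)


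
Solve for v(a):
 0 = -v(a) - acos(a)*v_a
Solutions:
 v(a) = C1*exp(-Integral(1/acos(a), a))


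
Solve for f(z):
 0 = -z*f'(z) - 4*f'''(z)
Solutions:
 f(z) = C1 + Integral(C2*airyai(-2^(1/3)*z/2) + C3*airybi(-2^(1/3)*z/2), z)


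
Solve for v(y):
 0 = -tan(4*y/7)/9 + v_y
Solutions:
 v(y) = C1 - 7*log(cos(4*y/7))/36


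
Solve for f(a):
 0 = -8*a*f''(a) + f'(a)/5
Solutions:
 f(a) = C1 + C2*a^(41/40)


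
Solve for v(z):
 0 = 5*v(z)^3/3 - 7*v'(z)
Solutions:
 v(z) = -sqrt(42)*sqrt(-1/(C1 + 5*z))/2
 v(z) = sqrt(42)*sqrt(-1/(C1 + 5*z))/2


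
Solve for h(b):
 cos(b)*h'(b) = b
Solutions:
 h(b) = C1 + Integral(b/cos(b), b)


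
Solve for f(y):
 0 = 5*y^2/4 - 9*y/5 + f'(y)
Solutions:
 f(y) = C1 - 5*y^3/12 + 9*y^2/10


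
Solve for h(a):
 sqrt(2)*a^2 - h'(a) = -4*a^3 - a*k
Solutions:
 h(a) = C1 + a^4 + sqrt(2)*a^3/3 + a^2*k/2


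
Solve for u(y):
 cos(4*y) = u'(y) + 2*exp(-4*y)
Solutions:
 u(y) = C1 + sin(4*y)/4 + exp(-4*y)/2


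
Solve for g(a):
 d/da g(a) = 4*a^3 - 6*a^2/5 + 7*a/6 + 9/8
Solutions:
 g(a) = C1 + a^4 - 2*a^3/5 + 7*a^2/12 + 9*a/8


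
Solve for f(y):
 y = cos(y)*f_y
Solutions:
 f(y) = C1 + Integral(y/cos(y), y)


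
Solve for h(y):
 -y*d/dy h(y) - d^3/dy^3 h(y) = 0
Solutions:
 h(y) = C1 + Integral(C2*airyai(-y) + C3*airybi(-y), y)


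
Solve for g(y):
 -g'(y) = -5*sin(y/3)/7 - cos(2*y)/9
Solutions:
 g(y) = C1 + sin(2*y)/18 - 15*cos(y/3)/7


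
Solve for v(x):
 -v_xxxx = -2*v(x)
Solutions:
 v(x) = C1*exp(-2^(1/4)*x) + C2*exp(2^(1/4)*x) + C3*sin(2^(1/4)*x) + C4*cos(2^(1/4)*x)


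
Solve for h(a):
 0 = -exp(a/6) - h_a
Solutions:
 h(a) = C1 - 6*exp(a/6)


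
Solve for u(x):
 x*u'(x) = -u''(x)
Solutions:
 u(x) = C1 + C2*erf(sqrt(2)*x/2)


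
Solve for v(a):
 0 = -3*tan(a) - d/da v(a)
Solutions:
 v(a) = C1 + 3*log(cos(a))


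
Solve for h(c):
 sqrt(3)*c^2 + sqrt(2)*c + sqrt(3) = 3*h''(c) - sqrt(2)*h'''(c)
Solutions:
 h(c) = C1 + C2*c + C3*exp(3*sqrt(2)*c/2) + sqrt(3)*c^4/36 + c^3*(3*sqrt(2) + 2*sqrt(6))/54 + c^2*(6 + 13*sqrt(3))/54


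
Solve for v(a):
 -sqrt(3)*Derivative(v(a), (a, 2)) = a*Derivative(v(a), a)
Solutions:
 v(a) = C1 + C2*erf(sqrt(2)*3^(3/4)*a/6)


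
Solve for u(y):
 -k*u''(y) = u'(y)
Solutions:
 u(y) = C1 + C2*exp(-y/k)


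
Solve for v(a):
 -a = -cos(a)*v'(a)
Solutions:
 v(a) = C1 + Integral(a/cos(a), a)


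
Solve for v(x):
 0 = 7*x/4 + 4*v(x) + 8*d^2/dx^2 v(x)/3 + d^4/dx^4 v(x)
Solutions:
 v(x) = -7*x/16 + (C1*sin(sqrt(2)*x*cos(atan(sqrt(5)/2)/2)) + C2*cos(sqrt(2)*x*cos(atan(sqrt(5)/2)/2)))*exp(-sqrt(2)*x*sin(atan(sqrt(5)/2)/2)) + (C3*sin(sqrt(2)*x*cos(atan(sqrt(5)/2)/2)) + C4*cos(sqrt(2)*x*cos(atan(sqrt(5)/2)/2)))*exp(sqrt(2)*x*sin(atan(sqrt(5)/2)/2))


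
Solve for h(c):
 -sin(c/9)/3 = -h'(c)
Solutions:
 h(c) = C1 - 3*cos(c/9)


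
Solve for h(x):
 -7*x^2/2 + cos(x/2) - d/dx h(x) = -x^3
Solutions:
 h(x) = C1 + x^4/4 - 7*x^3/6 + 2*sin(x/2)


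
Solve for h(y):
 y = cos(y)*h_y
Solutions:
 h(y) = C1 + Integral(y/cos(y), y)


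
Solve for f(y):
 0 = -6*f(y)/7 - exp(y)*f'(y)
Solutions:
 f(y) = C1*exp(6*exp(-y)/7)


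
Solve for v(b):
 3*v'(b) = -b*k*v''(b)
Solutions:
 v(b) = C1 + b^(((re(k) - 3)*re(k) + im(k)^2)/(re(k)^2 + im(k)^2))*(C2*sin(3*log(b)*Abs(im(k))/(re(k)^2 + im(k)^2)) + C3*cos(3*log(b)*im(k)/(re(k)^2 + im(k)^2)))


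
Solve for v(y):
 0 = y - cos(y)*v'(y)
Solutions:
 v(y) = C1 + Integral(y/cos(y), y)


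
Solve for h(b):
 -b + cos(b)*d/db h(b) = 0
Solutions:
 h(b) = C1 + Integral(b/cos(b), b)


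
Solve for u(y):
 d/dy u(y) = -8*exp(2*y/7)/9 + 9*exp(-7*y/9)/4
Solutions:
 u(y) = C1 - 28*exp(2*y/7)/9 - 81*exp(-7*y/9)/28


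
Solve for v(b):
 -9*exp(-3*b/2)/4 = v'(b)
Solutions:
 v(b) = C1 + 3*exp(-3*b/2)/2


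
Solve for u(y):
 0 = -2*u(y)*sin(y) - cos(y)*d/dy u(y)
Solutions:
 u(y) = C1*cos(y)^2


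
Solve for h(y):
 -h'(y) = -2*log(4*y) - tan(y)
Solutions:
 h(y) = C1 + 2*y*log(y) - 2*y + 4*y*log(2) - log(cos(y))


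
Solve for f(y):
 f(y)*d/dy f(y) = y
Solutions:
 f(y) = -sqrt(C1 + y^2)
 f(y) = sqrt(C1 + y^2)


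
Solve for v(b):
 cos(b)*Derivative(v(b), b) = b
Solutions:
 v(b) = C1 + Integral(b/cos(b), b)


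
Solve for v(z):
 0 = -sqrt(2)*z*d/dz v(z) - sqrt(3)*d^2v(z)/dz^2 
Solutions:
 v(z) = C1 + C2*erf(6^(3/4)*z/6)


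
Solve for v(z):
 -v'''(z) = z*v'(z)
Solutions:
 v(z) = C1 + Integral(C2*airyai(-z) + C3*airybi(-z), z)


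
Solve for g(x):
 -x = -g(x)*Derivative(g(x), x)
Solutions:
 g(x) = -sqrt(C1 + x^2)
 g(x) = sqrt(C1 + x^2)


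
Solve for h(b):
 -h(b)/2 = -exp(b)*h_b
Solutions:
 h(b) = C1*exp(-exp(-b)/2)


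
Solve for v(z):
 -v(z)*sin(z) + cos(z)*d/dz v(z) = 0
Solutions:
 v(z) = C1/cos(z)


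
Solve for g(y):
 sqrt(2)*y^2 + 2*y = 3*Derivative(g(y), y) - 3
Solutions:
 g(y) = C1 + sqrt(2)*y^3/9 + y^2/3 + y


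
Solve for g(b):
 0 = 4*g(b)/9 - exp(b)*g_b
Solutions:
 g(b) = C1*exp(-4*exp(-b)/9)


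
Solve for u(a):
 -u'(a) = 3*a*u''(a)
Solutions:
 u(a) = C1 + C2*a^(2/3)


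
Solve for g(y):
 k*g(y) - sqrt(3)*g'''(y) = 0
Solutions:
 g(y) = C1*exp(3^(5/6)*k^(1/3)*y/3) + C2*exp(k^(1/3)*y*(-3^(5/6) + 3*3^(1/3)*I)/6) + C3*exp(-k^(1/3)*y*(3^(5/6) + 3*3^(1/3)*I)/6)


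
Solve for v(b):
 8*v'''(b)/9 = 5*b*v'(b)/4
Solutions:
 v(b) = C1 + Integral(C2*airyai(90^(1/3)*b/4) + C3*airybi(90^(1/3)*b/4), b)


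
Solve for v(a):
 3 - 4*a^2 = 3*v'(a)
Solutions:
 v(a) = C1 - 4*a^3/9 + a


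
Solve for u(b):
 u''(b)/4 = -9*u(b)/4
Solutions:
 u(b) = C1*sin(3*b) + C2*cos(3*b)


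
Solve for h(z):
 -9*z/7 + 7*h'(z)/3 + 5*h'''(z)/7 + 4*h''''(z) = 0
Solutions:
 h(z) = C1 + C2*exp(z*(-10 + 25/(588*sqrt(86561) + 172997)^(1/3) + (588*sqrt(86561) + 172997)^(1/3))/168)*sin(sqrt(3)*z*(-(588*sqrt(86561) + 172997)^(1/3) + 25/(588*sqrt(86561) + 172997)^(1/3))/168) + C3*exp(z*(-10 + 25/(588*sqrt(86561) + 172997)^(1/3) + (588*sqrt(86561) + 172997)^(1/3))/168)*cos(sqrt(3)*z*(-(588*sqrt(86561) + 172997)^(1/3) + 25/(588*sqrt(86561) + 172997)^(1/3))/168) + C4*exp(-z*(25/(588*sqrt(86561) + 172997)^(1/3) + 5 + (588*sqrt(86561) + 172997)^(1/3))/84) + 27*z^2/98


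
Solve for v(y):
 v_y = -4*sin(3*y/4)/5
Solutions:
 v(y) = C1 + 16*cos(3*y/4)/15


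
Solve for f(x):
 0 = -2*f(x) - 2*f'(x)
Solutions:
 f(x) = C1*exp(-x)


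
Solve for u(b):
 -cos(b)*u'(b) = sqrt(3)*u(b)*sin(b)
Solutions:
 u(b) = C1*cos(b)^(sqrt(3))


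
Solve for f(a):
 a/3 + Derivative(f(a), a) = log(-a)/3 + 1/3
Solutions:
 f(a) = C1 - a^2/6 + a*log(-a)/3


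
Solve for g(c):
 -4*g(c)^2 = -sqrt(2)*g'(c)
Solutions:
 g(c) = -1/(C1 + 2*sqrt(2)*c)


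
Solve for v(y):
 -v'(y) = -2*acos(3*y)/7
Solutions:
 v(y) = C1 + 2*y*acos(3*y)/7 - 2*sqrt(1 - 9*y^2)/21


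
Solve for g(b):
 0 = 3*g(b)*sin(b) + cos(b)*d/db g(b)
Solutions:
 g(b) = C1*cos(b)^3


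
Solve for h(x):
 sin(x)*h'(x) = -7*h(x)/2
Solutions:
 h(x) = C1*(cos(x) + 1)^(7/4)/(cos(x) - 1)^(7/4)


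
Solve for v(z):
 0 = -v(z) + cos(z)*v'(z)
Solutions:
 v(z) = C1*sqrt(sin(z) + 1)/sqrt(sin(z) - 1)


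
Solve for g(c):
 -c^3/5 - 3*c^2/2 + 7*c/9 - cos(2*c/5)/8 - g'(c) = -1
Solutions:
 g(c) = C1 - c^4/20 - c^3/2 + 7*c^2/18 + c - 5*sin(2*c/5)/16


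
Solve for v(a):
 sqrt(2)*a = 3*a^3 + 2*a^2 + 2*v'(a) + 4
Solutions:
 v(a) = C1 - 3*a^4/8 - a^3/3 + sqrt(2)*a^2/4 - 2*a


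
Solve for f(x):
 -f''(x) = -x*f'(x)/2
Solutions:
 f(x) = C1 + C2*erfi(x/2)


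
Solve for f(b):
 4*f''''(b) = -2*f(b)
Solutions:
 f(b) = (C1*sin(2^(1/4)*b/2) + C2*cos(2^(1/4)*b/2))*exp(-2^(1/4)*b/2) + (C3*sin(2^(1/4)*b/2) + C4*cos(2^(1/4)*b/2))*exp(2^(1/4)*b/2)


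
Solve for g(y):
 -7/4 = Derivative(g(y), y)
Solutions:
 g(y) = C1 - 7*y/4


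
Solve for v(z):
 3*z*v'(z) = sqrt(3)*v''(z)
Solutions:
 v(z) = C1 + C2*erfi(sqrt(2)*3^(1/4)*z/2)


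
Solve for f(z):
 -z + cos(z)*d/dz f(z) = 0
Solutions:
 f(z) = C1 + Integral(z/cos(z), z)


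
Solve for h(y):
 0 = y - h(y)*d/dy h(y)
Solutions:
 h(y) = -sqrt(C1 + y^2)
 h(y) = sqrt(C1 + y^2)


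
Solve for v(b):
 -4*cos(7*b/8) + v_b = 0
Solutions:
 v(b) = C1 + 32*sin(7*b/8)/7


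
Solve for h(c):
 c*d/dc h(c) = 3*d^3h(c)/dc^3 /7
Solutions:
 h(c) = C1 + Integral(C2*airyai(3^(2/3)*7^(1/3)*c/3) + C3*airybi(3^(2/3)*7^(1/3)*c/3), c)


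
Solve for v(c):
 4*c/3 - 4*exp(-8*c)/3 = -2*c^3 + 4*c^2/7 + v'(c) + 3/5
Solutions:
 v(c) = C1 + c^4/2 - 4*c^3/21 + 2*c^2/3 - 3*c/5 + exp(-8*c)/6


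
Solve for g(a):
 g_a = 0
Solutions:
 g(a) = C1


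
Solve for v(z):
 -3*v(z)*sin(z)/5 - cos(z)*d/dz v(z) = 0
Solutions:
 v(z) = C1*cos(z)^(3/5)


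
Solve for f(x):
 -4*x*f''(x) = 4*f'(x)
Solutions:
 f(x) = C1 + C2*log(x)


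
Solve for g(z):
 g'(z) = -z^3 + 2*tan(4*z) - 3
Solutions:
 g(z) = C1 - z^4/4 - 3*z - log(cos(4*z))/2


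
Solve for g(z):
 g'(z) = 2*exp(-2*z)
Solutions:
 g(z) = C1 - exp(-2*z)


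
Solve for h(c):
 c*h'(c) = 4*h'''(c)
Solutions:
 h(c) = C1 + Integral(C2*airyai(2^(1/3)*c/2) + C3*airybi(2^(1/3)*c/2), c)


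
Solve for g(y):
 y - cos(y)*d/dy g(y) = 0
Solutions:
 g(y) = C1 + Integral(y/cos(y), y)


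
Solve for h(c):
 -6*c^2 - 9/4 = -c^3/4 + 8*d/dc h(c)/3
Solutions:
 h(c) = C1 + 3*c^4/128 - 3*c^3/4 - 27*c/32


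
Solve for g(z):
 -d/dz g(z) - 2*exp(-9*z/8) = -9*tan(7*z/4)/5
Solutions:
 g(z) = C1 + 18*log(tan(7*z/4)^2 + 1)/35 + 16*exp(-9*z/8)/9


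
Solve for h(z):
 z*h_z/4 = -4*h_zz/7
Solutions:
 h(z) = C1 + C2*erf(sqrt(14)*z/8)


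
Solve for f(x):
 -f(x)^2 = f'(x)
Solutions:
 f(x) = 1/(C1 + x)


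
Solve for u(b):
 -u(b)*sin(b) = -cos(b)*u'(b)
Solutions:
 u(b) = C1/cos(b)


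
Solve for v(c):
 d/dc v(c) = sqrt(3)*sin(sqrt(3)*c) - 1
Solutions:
 v(c) = C1 - c - cos(sqrt(3)*c)


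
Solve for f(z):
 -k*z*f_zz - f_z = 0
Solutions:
 f(z) = C1 + z^(((re(k) - 1)*re(k) + im(k)^2)/(re(k)^2 + im(k)^2))*(C2*sin(log(z)*Abs(im(k))/(re(k)^2 + im(k)^2)) + C3*cos(log(z)*im(k)/(re(k)^2 + im(k)^2)))


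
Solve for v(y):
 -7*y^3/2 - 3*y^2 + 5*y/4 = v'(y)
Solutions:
 v(y) = C1 - 7*y^4/8 - y^3 + 5*y^2/8


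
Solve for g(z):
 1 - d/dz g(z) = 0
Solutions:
 g(z) = C1 + z


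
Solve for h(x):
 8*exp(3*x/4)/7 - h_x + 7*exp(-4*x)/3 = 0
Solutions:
 h(x) = C1 + 32*exp(3*x/4)/21 - 7*exp(-4*x)/12


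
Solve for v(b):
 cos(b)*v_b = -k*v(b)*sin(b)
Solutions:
 v(b) = C1*exp(k*log(cos(b)))


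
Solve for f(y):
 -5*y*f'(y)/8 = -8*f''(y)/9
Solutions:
 f(y) = C1 + C2*erfi(3*sqrt(10)*y/16)


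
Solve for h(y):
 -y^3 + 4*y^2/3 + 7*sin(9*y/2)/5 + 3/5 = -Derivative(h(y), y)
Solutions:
 h(y) = C1 + y^4/4 - 4*y^3/9 - 3*y/5 + 14*cos(9*y/2)/45


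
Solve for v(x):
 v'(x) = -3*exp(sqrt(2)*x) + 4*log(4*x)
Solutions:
 v(x) = C1 + 4*x*log(x) + 4*x*(-1 + 2*log(2)) - 3*sqrt(2)*exp(sqrt(2)*x)/2


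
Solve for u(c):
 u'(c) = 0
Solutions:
 u(c) = C1


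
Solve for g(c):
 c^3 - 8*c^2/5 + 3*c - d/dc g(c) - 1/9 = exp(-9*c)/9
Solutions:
 g(c) = C1 + c^4/4 - 8*c^3/15 + 3*c^2/2 - c/9 + exp(-9*c)/81


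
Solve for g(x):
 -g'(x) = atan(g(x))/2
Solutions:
 Integral(1/atan(_y), (_y, g(x))) = C1 - x/2


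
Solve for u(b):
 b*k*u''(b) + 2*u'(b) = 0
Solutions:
 u(b) = C1 + b^(((re(k) - 2)*re(k) + im(k)^2)/(re(k)^2 + im(k)^2))*(C2*sin(2*log(b)*Abs(im(k))/(re(k)^2 + im(k)^2)) + C3*cos(2*log(b)*im(k)/(re(k)^2 + im(k)^2)))


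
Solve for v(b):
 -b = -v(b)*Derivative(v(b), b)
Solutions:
 v(b) = -sqrt(C1 + b^2)
 v(b) = sqrt(C1 + b^2)


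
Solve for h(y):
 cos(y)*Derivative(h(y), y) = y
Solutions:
 h(y) = C1 + Integral(y/cos(y), y)


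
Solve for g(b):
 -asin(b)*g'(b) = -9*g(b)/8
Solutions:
 g(b) = C1*exp(9*Integral(1/asin(b), b)/8)


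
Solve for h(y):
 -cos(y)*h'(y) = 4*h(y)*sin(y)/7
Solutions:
 h(y) = C1*cos(y)^(4/7)


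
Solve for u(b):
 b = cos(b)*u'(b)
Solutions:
 u(b) = C1 + Integral(b/cos(b), b)


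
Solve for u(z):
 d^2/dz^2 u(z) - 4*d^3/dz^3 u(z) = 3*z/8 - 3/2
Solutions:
 u(z) = C1 + C2*z + C3*exp(z/4) + z^3/16


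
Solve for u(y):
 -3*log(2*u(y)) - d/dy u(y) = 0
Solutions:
 Integral(1/(log(_y) + log(2)), (_y, u(y)))/3 = C1 - y


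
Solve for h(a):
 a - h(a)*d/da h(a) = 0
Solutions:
 h(a) = -sqrt(C1 + a^2)
 h(a) = sqrt(C1 + a^2)


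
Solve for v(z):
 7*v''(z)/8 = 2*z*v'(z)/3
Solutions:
 v(z) = C1 + C2*erfi(2*sqrt(42)*z/21)


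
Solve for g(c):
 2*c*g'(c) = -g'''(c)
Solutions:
 g(c) = C1 + Integral(C2*airyai(-2^(1/3)*c) + C3*airybi(-2^(1/3)*c), c)


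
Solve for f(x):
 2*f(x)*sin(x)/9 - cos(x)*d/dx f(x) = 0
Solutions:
 f(x) = C1/cos(x)^(2/9)


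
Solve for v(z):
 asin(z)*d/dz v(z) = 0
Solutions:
 v(z) = C1


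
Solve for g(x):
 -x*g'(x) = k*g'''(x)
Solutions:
 g(x) = C1 + Integral(C2*airyai(x*(-1/k)^(1/3)) + C3*airybi(x*(-1/k)^(1/3)), x)


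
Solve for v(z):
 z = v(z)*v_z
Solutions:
 v(z) = -sqrt(C1 + z^2)
 v(z) = sqrt(C1 + z^2)


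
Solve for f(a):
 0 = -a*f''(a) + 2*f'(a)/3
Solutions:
 f(a) = C1 + C2*a^(5/3)


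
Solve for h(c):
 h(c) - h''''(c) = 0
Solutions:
 h(c) = C1*exp(-c) + C2*exp(c) + C3*sin(c) + C4*cos(c)


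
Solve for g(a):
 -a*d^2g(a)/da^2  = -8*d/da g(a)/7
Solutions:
 g(a) = C1 + C2*a^(15/7)


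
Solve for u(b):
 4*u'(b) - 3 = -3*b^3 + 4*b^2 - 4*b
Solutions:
 u(b) = C1 - 3*b^4/16 + b^3/3 - b^2/2 + 3*b/4


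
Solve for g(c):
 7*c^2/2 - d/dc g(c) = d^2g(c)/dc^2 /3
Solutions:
 g(c) = C1 + C2*exp(-3*c) + 7*c^3/6 - 7*c^2/6 + 7*c/9


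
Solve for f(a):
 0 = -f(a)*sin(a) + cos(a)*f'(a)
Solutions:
 f(a) = C1/cos(a)


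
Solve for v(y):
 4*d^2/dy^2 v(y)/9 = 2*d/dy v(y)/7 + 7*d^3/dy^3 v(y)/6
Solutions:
 v(y) = C1 + (C2*sin(2*sqrt(23)*y/21) + C3*cos(2*sqrt(23)*y/21))*exp(4*y/21)


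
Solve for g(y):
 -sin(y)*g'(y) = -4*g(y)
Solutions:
 g(y) = C1*(cos(y)^2 - 2*cos(y) + 1)/(cos(y)^2 + 2*cos(y) + 1)


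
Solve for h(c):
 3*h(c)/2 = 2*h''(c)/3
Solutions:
 h(c) = C1*exp(-3*c/2) + C2*exp(3*c/2)


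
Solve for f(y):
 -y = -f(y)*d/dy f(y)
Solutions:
 f(y) = -sqrt(C1 + y^2)
 f(y) = sqrt(C1 + y^2)


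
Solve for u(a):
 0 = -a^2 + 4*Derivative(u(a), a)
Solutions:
 u(a) = C1 + a^3/12


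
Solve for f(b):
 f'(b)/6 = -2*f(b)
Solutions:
 f(b) = C1*exp(-12*b)


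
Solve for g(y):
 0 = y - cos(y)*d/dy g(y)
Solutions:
 g(y) = C1 + Integral(y/cos(y), y)


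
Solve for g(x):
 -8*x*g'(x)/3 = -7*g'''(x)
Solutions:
 g(x) = C1 + Integral(C2*airyai(2*21^(2/3)*x/21) + C3*airybi(2*21^(2/3)*x/21), x)


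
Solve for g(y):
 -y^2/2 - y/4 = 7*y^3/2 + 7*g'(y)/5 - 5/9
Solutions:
 g(y) = C1 - 5*y^4/8 - 5*y^3/42 - 5*y^2/56 + 25*y/63


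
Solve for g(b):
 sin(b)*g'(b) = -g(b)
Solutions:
 g(b) = C1*sqrt(cos(b) + 1)/sqrt(cos(b) - 1)


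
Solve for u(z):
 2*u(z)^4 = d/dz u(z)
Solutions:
 u(z) = (-1/(C1 + 6*z))^(1/3)
 u(z) = (-1/(C1 + 2*z))^(1/3)*(-3^(2/3) - 3*3^(1/6)*I)/6
 u(z) = (-1/(C1 + 2*z))^(1/3)*(-3^(2/3) + 3*3^(1/6)*I)/6


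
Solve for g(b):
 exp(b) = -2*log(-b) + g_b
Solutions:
 g(b) = C1 + 2*b*log(-b) - 2*b + exp(b)


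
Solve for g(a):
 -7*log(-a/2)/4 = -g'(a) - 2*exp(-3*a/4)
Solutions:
 g(a) = C1 + 7*a*log(-a)/4 + 7*a*(-1 - log(2))/4 + 8*exp(-3*a/4)/3


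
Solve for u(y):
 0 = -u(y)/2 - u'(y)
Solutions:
 u(y) = C1*exp(-y/2)


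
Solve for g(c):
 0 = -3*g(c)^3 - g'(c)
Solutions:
 g(c) = -sqrt(2)*sqrt(-1/(C1 - 3*c))/2
 g(c) = sqrt(2)*sqrt(-1/(C1 - 3*c))/2


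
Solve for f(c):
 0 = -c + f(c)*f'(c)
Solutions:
 f(c) = -sqrt(C1 + c^2)
 f(c) = sqrt(C1 + c^2)


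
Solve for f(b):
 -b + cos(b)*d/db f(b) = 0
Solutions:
 f(b) = C1 + Integral(b/cos(b), b)


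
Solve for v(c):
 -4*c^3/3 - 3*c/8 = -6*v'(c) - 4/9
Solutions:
 v(c) = C1 + c^4/18 + c^2/32 - 2*c/27


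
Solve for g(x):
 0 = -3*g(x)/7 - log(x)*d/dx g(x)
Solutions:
 g(x) = C1*exp(-3*li(x)/7)


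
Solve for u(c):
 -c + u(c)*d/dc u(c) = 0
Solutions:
 u(c) = -sqrt(C1 + c^2)
 u(c) = sqrt(C1 + c^2)


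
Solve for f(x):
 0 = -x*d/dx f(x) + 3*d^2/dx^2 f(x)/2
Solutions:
 f(x) = C1 + C2*erfi(sqrt(3)*x/3)


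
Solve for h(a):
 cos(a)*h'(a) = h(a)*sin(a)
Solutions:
 h(a) = C1/cos(a)


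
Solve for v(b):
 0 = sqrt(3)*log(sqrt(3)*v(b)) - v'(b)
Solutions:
 -2*sqrt(3)*Integral(1/(2*log(_y) + log(3)), (_y, v(b)))/3 = C1 - b


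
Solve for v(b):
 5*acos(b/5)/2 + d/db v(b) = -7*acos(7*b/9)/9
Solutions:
 v(b) = C1 - 5*b*acos(b/5)/2 - 7*b*acos(7*b/9)/9 + 5*sqrt(25 - b^2)/2 + sqrt(81 - 49*b^2)/9


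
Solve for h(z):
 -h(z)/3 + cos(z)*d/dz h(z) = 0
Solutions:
 h(z) = C1*(sin(z) + 1)^(1/6)/(sin(z) - 1)^(1/6)


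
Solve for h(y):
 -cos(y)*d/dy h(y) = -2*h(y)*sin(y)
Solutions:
 h(y) = C1/cos(y)^2


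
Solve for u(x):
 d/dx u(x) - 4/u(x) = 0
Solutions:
 u(x) = -sqrt(C1 + 8*x)
 u(x) = sqrt(C1 + 8*x)


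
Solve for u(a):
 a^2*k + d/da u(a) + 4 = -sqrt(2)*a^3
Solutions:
 u(a) = C1 - sqrt(2)*a^4/4 - a^3*k/3 - 4*a


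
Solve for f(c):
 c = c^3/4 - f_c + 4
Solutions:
 f(c) = C1 + c^4/16 - c^2/2 + 4*c


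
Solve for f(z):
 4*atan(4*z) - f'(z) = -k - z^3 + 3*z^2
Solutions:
 f(z) = C1 + k*z + z^4/4 - z^3 + 4*z*atan(4*z) - log(16*z^2 + 1)/2


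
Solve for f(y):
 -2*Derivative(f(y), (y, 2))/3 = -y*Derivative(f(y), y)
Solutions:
 f(y) = C1 + C2*erfi(sqrt(3)*y/2)


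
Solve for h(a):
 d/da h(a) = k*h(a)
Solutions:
 h(a) = C1*exp(a*k)


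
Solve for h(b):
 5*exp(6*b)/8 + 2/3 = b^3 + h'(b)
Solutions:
 h(b) = C1 - b^4/4 + 2*b/3 + 5*exp(6*b)/48


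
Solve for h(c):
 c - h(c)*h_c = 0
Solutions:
 h(c) = -sqrt(C1 + c^2)
 h(c) = sqrt(C1 + c^2)


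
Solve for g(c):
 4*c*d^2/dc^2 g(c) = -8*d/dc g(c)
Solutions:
 g(c) = C1 + C2/c


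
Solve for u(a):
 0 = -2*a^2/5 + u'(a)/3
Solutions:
 u(a) = C1 + 2*a^3/5


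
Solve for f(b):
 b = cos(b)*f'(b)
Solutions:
 f(b) = C1 + Integral(b/cos(b), b)


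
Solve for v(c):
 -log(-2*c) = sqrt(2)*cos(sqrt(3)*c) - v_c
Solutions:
 v(c) = C1 + c*log(-c) - c + c*log(2) + sqrt(6)*sin(sqrt(3)*c)/3


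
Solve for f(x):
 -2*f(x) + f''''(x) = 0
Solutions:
 f(x) = C1*exp(-2^(1/4)*x) + C2*exp(2^(1/4)*x) + C3*sin(2^(1/4)*x) + C4*cos(2^(1/4)*x)


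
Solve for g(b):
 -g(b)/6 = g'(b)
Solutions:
 g(b) = C1*exp(-b/6)


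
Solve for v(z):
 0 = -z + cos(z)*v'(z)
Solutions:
 v(z) = C1 + Integral(z/cos(z), z)


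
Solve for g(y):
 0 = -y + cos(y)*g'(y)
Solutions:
 g(y) = C1 + Integral(y/cos(y), y)


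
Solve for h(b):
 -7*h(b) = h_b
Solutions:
 h(b) = C1*exp(-7*b)


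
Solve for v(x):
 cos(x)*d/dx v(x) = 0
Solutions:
 v(x) = C1


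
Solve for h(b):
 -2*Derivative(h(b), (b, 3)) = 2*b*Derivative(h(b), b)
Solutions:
 h(b) = C1 + Integral(C2*airyai(-b) + C3*airybi(-b), b)


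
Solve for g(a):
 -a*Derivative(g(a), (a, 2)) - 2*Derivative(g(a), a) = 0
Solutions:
 g(a) = C1 + C2/a


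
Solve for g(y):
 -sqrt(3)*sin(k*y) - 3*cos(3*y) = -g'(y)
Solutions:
 g(y) = C1 + sin(3*y) - sqrt(3)*cos(k*y)/k


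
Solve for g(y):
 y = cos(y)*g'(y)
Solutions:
 g(y) = C1 + Integral(y/cos(y), y)


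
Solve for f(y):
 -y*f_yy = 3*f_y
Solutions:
 f(y) = C1 + C2/y^2


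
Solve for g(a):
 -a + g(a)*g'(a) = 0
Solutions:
 g(a) = -sqrt(C1 + a^2)
 g(a) = sqrt(C1 + a^2)


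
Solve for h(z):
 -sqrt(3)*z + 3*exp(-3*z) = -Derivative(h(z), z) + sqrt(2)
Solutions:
 h(z) = C1 + sqrt(3)*z^2/2 + sqrt(2)*z + exp(-3*z)


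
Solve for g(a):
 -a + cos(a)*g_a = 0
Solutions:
 g(a) = C1 + Integral(a/cos(a), a)


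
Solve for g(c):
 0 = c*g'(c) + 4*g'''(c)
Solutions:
 g(c) = C1 + Integral(C2*airyai(-2^(1/3)*c/2) + C3*airybi(-2^(1/3)*c/2), c)


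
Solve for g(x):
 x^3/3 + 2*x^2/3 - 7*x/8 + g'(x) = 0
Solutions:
 g(x) = C1 - x^4/12 - 2*x^3/9 + 7*x^2/16


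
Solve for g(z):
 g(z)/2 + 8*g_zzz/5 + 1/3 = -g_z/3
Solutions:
 g(z) = C1*exp(-10^(1/3)*z*(-(27 + sqrt(739))^(1/3) + 10^(1/3)/(27 + sqrt(739))^(1/3))/24)*sin(10^(1/3)*sqrt(3)*z*(10^(1/3)/(27 + sqrt(739))^(1/3) + (27 + sqrt(739))^(1/3))/24) + C2*exp(-10^(1/3)*z*(-(27 + sqrt(739))^(1/3) + 10^(1/3)/(27 + sqrt(739))^(1/3))/24)*cos(10^(1/3)*sqrt(3)*z*(10^(1/3)/(27 + sqrt(739))^(1/3) + (27 + sqrt(739))^(1/3))/24) + C3*exp(10^(1/3)*z*(-(27 + sqrt(739))^(1/3) + 10^(1/3)/(27 + sqrt(739))^(1/3))/12) - 2/3


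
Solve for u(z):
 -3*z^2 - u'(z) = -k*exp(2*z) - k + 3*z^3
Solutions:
 u(z) = C1 + k*z + k*exp(2*z)/2 - 3*z^4/4 - z^3


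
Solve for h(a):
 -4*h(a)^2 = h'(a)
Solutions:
 h(a) = 1/(C1 + 4*a)


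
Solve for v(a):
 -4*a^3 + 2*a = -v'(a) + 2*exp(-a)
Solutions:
 v(a) = C1 + a^4 - a^2 - 2*exp(-a)


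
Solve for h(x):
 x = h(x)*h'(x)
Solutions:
 h(x) = -sqrt(C1 + x^2)
 h(x) = sqrt(C1 + x^2)


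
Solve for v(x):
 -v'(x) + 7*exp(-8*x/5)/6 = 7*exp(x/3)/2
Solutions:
 v(x) = C1 - 21*exp(x/3)/2 - 35*exp(-8*x/5)/48


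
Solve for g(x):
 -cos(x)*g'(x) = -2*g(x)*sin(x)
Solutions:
 g(x) = C1/cos(x)^2


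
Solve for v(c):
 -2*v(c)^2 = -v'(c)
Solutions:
 v(c) = -1/(C1 + 2*c)


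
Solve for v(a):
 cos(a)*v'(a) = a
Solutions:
 v(a) = C1 + Integral(a/cos(a), a)


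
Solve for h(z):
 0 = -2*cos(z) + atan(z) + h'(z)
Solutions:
 h(z) = C1 - z*atan(z) + log(z^2 + 1)/2 + 2*sin(z)


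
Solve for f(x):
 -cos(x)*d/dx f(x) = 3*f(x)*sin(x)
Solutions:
 f(x) = C1*cos(x)^3


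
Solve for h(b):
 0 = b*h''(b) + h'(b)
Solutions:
 h(b) = C1 + C2*log(b)


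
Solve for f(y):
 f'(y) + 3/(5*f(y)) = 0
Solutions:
 f(y) = -sqrt(C1 - 30*y)/5
 f(y) = sqrt(C1 - 30*y)/5


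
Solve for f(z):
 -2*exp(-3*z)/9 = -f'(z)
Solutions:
 f(z) = C1 - 2*exp(-3*z)/27


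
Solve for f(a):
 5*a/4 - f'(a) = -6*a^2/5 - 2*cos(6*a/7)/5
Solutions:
 f(a) = C1 + 2*a^3/5 + 5*a^2/8 + 7*sin(6*a/7)/15


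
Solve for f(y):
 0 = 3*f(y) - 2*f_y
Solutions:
 f(y) = C1*exp(3*y/2)


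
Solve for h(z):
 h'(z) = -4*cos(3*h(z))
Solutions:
 h(z) = -asin((C1 + exp(24*z))/(C1 - exp(24*z)))/3 + pi/3
 h(z) = asin((C1 + exp(24*z))/(C1 - exp(24*z)))/3


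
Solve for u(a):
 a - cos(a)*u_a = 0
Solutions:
 u(a) = C1 + Integral(a/cos(a), a)


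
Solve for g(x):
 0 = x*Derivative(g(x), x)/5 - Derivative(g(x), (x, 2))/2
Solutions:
 g(x) = C1 + C2*erfi(sqrt(5)*x/5)


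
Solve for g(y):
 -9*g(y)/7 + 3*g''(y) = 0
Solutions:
 g(y) = C1*exp(-sqrt(21)*y/7) + C2*exp(sqrt(21)*y/7)


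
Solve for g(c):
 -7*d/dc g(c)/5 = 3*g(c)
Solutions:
 g(c) = C1*exp(-15*c/7)


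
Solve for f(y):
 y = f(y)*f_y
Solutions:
 f(y) = -sqrt(C1 + y^2)
 f(y) = sqrt(C1 + y^2)


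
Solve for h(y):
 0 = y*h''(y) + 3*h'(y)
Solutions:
 h(y) = C1 + C2/y^2


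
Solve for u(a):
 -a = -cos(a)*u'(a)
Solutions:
 u(a) = C1 + Integral(a/cos(a), a)


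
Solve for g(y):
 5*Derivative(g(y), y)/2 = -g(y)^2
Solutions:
 g(y) = 5/(C1 + 2*y)


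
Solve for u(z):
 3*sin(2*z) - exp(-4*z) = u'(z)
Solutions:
 u(z) = C1 - 3*cos(2*z)/2 + exp(-4*z)/4


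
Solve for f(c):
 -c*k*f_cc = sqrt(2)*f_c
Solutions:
 f(c) = C1 + c^(((re(k) - sqrt(2))*re(k) + im(k)^2)/(re(k)^2 + im(k)^2))*(C2*sin(sqrt(2)*log(c)*Abs(im(k))/(re(k)^2 + im(k)^2)) + C3*cos(sqrt(2)*log(c)*im(k)/(re(k)^2 + im(k)^2)))
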